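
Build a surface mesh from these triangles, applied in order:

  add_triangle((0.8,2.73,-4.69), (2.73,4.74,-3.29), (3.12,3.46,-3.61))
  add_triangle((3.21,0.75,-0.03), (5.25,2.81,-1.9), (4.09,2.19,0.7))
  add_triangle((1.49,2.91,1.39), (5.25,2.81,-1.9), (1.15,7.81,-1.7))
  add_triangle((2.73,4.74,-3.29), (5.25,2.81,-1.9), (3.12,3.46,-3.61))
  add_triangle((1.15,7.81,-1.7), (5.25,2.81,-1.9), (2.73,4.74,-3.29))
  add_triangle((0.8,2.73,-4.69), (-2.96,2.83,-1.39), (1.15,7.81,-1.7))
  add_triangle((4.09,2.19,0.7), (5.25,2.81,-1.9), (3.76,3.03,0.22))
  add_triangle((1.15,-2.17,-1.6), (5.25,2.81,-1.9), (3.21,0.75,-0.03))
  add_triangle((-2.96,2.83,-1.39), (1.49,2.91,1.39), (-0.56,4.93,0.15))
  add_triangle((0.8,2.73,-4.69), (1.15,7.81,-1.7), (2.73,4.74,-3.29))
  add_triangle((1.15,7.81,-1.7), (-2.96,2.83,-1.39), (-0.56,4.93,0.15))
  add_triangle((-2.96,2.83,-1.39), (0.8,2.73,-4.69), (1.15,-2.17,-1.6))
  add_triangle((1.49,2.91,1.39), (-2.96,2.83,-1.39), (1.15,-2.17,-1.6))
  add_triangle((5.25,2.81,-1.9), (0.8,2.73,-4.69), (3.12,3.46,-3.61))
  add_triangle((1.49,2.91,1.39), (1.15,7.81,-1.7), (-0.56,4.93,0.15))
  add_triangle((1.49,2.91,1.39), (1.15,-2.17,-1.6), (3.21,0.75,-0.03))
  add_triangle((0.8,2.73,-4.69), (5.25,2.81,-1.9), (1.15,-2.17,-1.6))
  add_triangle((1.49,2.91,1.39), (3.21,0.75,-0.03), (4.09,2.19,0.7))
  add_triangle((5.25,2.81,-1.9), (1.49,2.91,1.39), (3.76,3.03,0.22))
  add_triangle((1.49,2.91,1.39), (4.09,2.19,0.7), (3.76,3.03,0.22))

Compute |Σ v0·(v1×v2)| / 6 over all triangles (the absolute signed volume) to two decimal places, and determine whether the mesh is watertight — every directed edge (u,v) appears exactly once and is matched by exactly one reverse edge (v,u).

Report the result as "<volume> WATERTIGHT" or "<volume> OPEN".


99.37 WATERTIGHT

Per-triangle v0·(v1×v2)/6:
  t1: +3.2264
  t2: +1.8477
  t3: +14.5179
  t4: +3.5118
  t5: +10.8083
  t6: +18.4033
  t7: +1.9398
  t8: +3.7612
  t9: +0.6135
  t10: +9.6635
  t11: +6.6716
  t12: +6.3650
  t13: -4.2117
  t14: +1.8958
  t15: +5.0769
  t16: -0.3465
  t17: +13.1097
  t18: -0.0847
  t19: +1.2043
  t20: +1.3964
Σ = +99.3703 → |volume| = 99.37

Directed edges: 60 total, each appears once with its reverse present → watertight.


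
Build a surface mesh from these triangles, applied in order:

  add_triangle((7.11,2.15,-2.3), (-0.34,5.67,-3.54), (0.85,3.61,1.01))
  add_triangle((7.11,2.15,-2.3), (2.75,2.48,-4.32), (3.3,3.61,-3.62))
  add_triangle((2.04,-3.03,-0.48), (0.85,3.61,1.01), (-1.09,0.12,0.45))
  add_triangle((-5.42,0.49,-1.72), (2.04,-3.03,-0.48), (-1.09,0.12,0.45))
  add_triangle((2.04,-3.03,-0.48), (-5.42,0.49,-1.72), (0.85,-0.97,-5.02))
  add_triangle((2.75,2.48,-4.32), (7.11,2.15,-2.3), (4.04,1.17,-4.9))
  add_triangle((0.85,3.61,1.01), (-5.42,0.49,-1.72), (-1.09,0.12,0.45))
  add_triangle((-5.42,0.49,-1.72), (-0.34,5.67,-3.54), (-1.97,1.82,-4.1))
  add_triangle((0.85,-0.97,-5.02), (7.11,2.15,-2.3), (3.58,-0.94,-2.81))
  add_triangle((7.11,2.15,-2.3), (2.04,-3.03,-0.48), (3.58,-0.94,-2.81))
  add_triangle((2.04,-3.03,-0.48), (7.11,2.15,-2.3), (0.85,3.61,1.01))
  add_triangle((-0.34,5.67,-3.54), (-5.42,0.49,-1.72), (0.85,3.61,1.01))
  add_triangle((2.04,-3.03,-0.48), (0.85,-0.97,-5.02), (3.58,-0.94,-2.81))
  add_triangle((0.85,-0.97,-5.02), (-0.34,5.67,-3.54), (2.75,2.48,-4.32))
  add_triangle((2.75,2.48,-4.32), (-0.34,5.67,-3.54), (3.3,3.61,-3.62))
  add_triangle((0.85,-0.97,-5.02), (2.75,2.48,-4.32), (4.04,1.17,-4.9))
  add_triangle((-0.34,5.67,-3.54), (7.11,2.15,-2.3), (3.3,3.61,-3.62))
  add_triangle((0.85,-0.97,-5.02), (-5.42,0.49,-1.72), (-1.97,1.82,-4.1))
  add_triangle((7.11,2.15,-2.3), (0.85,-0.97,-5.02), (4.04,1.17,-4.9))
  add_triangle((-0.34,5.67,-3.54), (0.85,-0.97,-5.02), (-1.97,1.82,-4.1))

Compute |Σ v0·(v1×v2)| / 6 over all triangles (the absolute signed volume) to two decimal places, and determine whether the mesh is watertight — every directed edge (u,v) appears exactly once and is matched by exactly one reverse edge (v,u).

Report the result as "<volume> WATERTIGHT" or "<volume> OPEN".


Per-triangle v0·(v1×v2)/6:
  t1: +23.2925
  t2: +5.6323
  t3: +0.9373
  t4: +2.0240
  t5: +12.6877
  t6: +7.2287
  t7: +2.6364
  t8: +12.6108
  t9: +8.9706
  t10: +7.5700
  t11: +6.2679
  t12: +15.2014
  t13: +6.9779
  t14: +13.3362
  t15: +5.4681
  t16: +5.3283
  t17: +6.1630
  t18: +10.6492
  t19: +4.9340
  t20: +12.1104
Σ = +170.0270 → |volume| = 170.03

Directed edges: 60 total, each appears once with its reverse present → watertight.

170.03 WATERTIGHT


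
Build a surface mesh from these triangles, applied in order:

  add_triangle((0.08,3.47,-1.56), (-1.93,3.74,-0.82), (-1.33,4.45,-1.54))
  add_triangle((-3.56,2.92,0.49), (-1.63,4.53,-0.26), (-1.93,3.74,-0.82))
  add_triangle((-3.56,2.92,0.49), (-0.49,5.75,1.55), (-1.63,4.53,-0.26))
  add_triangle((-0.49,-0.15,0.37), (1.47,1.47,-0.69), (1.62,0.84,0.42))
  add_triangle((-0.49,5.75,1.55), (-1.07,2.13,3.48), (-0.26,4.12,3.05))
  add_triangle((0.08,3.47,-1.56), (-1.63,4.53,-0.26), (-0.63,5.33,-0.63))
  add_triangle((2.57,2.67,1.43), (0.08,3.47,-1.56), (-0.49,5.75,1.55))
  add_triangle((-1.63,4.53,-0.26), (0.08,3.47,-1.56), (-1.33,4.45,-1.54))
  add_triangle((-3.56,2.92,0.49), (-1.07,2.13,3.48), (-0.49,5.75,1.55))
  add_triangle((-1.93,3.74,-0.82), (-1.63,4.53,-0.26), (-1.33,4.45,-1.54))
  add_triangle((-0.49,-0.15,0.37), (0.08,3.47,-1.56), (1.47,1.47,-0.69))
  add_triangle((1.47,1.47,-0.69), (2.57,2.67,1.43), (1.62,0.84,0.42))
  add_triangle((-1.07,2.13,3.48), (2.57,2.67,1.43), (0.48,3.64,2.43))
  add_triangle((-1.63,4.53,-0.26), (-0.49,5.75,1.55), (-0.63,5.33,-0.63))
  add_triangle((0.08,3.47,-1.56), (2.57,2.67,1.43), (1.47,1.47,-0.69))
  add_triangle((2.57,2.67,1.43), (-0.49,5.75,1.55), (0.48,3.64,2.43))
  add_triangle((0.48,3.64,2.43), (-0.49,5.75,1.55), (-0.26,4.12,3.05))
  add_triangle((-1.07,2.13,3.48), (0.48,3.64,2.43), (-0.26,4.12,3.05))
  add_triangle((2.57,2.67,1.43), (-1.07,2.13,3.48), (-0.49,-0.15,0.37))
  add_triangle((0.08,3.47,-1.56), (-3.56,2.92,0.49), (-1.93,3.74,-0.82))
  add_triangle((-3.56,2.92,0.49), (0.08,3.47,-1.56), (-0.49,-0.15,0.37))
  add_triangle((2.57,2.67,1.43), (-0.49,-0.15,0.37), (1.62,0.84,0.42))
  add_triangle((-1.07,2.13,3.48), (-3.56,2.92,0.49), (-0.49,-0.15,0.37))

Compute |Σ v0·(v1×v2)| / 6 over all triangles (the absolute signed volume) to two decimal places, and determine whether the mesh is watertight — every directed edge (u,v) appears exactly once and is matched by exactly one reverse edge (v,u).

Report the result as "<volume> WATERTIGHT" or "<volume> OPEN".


40.48 OPEN

Per-triangle v0·(v1×v2)/6:
  t1: -0.1766
  t2: +1.4369
  t3: +4.3457
  t4: -0.1251
  t5: +1.9050
  t6: +0.9981
  t7: +6.9458
  t8: +1.0099
  t9: +9.4738
  t10: +0.6906
  t11: -0.2431
  t12: +0.5327
  t13: +2.4803
  t14: +2.2144
  t15: +2.2269
  t16: +3.3463
  t17: +1.3422
  t18: +0.7575
  t19: +0.2655
  t20: -0.2951
  t21: -0.1275
  t22: +0.1580
  t23: +1.3162
Σ = +40.4784 → |volume| = 40.48

Directed edges: 69 total; 3 unmatched, e.g. (-0.63,5.33,-0.63)→(0.08,3.47,-1.56) → open.


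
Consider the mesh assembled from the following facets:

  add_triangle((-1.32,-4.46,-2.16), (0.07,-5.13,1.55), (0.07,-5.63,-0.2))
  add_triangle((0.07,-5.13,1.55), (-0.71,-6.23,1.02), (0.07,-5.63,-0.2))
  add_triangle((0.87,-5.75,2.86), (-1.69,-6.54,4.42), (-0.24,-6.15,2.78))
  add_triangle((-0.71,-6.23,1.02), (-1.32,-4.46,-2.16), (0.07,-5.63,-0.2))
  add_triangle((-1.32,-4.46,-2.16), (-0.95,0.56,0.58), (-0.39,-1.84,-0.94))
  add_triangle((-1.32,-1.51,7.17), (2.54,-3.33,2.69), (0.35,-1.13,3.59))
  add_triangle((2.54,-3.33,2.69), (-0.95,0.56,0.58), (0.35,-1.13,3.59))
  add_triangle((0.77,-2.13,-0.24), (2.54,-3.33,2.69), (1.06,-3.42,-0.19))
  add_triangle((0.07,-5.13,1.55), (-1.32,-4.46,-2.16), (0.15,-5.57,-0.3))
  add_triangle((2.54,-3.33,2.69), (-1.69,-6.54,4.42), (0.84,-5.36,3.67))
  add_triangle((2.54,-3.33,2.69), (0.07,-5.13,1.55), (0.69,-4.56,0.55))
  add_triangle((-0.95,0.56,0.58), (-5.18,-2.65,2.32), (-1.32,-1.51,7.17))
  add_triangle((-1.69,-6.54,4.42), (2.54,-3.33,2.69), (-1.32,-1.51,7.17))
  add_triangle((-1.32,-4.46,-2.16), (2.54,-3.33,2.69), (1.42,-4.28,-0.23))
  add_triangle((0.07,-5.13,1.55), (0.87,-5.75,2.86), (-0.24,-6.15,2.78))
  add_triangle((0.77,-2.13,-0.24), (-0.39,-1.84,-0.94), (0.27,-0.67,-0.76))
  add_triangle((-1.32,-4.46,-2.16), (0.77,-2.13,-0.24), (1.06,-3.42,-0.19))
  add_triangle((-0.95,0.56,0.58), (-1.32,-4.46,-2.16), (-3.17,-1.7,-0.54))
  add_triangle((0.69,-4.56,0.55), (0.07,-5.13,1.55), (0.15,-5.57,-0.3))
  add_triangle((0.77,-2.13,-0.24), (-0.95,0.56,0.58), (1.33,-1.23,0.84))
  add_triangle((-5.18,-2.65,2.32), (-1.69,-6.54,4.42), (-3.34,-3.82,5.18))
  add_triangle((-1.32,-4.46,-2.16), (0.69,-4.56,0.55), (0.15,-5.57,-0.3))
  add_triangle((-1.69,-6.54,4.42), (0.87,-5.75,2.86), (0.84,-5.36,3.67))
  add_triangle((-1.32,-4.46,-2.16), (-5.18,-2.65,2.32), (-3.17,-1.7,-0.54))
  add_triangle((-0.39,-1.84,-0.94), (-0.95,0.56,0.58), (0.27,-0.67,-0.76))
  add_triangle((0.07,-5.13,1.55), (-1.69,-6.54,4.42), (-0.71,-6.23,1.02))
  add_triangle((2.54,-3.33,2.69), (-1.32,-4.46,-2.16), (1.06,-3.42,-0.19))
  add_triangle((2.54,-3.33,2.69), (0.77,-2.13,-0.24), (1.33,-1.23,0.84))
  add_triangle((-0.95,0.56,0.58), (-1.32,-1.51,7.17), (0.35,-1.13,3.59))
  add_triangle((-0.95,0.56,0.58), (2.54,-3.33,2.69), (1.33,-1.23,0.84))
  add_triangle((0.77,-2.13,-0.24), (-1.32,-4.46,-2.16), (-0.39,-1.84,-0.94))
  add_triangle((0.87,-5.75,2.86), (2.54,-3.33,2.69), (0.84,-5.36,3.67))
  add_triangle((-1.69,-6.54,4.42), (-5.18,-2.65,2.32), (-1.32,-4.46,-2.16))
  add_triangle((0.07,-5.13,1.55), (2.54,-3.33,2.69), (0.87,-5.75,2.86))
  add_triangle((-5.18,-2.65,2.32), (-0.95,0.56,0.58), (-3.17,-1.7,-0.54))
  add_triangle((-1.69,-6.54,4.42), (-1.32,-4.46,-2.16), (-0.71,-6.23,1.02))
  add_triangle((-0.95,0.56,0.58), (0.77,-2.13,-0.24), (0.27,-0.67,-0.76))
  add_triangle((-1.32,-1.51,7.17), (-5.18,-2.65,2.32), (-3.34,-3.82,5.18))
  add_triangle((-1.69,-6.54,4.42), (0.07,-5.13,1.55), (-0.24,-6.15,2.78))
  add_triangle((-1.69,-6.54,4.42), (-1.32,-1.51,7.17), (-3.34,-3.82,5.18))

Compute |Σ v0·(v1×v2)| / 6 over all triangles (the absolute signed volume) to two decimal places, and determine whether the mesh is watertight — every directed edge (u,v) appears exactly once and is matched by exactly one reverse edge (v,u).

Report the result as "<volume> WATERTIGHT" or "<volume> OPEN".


Per-triangle v0·(v1×v2)/6:
  t1: -2.2240
  t2: +1.2872
  t3: +2.0255
  t4: +3.0810
  t5: +0.0051
  t6: +1.9821
  t7: -0.4836
  t8: +0.2845
  t9: +2.5630
  t10: +0.8898
  t11: +2.6693
  t12: +6.0523
  t13: +23.2387
  t14: -3.7637
  t15: +0.9348
  t16: +0.2636
  t17: +0.3071
  t18: -0.3772
  t19: +1.0120
  t20: -0.4222
  t21: +11.3743
  t22: -0.0528
  t23: +2.6106
  t24: +6.2175
  t25: +0.0998
  t26: +2.9731
  t27: +2.7849
  t28: +0.4992
  t29: +0.4473
  t30: +0.1799
  t31: +0.1418
  t32: +1.9304
  t33: +25.4493
  t34: +1.2549
  t35: +1.7593
  t36: +5.6578
  t37: -0.1766
  t38: +9.3367
  t39: +0.7254
  t40: +13.1378
Σ = +125.6763 → |volume| = 125.68

Directed edges: 120 total; 4 unmatched, e.g. (0.69,-4.56,0.55)→(2.54,-3.33,2.69) → open.

125.68 OPEN


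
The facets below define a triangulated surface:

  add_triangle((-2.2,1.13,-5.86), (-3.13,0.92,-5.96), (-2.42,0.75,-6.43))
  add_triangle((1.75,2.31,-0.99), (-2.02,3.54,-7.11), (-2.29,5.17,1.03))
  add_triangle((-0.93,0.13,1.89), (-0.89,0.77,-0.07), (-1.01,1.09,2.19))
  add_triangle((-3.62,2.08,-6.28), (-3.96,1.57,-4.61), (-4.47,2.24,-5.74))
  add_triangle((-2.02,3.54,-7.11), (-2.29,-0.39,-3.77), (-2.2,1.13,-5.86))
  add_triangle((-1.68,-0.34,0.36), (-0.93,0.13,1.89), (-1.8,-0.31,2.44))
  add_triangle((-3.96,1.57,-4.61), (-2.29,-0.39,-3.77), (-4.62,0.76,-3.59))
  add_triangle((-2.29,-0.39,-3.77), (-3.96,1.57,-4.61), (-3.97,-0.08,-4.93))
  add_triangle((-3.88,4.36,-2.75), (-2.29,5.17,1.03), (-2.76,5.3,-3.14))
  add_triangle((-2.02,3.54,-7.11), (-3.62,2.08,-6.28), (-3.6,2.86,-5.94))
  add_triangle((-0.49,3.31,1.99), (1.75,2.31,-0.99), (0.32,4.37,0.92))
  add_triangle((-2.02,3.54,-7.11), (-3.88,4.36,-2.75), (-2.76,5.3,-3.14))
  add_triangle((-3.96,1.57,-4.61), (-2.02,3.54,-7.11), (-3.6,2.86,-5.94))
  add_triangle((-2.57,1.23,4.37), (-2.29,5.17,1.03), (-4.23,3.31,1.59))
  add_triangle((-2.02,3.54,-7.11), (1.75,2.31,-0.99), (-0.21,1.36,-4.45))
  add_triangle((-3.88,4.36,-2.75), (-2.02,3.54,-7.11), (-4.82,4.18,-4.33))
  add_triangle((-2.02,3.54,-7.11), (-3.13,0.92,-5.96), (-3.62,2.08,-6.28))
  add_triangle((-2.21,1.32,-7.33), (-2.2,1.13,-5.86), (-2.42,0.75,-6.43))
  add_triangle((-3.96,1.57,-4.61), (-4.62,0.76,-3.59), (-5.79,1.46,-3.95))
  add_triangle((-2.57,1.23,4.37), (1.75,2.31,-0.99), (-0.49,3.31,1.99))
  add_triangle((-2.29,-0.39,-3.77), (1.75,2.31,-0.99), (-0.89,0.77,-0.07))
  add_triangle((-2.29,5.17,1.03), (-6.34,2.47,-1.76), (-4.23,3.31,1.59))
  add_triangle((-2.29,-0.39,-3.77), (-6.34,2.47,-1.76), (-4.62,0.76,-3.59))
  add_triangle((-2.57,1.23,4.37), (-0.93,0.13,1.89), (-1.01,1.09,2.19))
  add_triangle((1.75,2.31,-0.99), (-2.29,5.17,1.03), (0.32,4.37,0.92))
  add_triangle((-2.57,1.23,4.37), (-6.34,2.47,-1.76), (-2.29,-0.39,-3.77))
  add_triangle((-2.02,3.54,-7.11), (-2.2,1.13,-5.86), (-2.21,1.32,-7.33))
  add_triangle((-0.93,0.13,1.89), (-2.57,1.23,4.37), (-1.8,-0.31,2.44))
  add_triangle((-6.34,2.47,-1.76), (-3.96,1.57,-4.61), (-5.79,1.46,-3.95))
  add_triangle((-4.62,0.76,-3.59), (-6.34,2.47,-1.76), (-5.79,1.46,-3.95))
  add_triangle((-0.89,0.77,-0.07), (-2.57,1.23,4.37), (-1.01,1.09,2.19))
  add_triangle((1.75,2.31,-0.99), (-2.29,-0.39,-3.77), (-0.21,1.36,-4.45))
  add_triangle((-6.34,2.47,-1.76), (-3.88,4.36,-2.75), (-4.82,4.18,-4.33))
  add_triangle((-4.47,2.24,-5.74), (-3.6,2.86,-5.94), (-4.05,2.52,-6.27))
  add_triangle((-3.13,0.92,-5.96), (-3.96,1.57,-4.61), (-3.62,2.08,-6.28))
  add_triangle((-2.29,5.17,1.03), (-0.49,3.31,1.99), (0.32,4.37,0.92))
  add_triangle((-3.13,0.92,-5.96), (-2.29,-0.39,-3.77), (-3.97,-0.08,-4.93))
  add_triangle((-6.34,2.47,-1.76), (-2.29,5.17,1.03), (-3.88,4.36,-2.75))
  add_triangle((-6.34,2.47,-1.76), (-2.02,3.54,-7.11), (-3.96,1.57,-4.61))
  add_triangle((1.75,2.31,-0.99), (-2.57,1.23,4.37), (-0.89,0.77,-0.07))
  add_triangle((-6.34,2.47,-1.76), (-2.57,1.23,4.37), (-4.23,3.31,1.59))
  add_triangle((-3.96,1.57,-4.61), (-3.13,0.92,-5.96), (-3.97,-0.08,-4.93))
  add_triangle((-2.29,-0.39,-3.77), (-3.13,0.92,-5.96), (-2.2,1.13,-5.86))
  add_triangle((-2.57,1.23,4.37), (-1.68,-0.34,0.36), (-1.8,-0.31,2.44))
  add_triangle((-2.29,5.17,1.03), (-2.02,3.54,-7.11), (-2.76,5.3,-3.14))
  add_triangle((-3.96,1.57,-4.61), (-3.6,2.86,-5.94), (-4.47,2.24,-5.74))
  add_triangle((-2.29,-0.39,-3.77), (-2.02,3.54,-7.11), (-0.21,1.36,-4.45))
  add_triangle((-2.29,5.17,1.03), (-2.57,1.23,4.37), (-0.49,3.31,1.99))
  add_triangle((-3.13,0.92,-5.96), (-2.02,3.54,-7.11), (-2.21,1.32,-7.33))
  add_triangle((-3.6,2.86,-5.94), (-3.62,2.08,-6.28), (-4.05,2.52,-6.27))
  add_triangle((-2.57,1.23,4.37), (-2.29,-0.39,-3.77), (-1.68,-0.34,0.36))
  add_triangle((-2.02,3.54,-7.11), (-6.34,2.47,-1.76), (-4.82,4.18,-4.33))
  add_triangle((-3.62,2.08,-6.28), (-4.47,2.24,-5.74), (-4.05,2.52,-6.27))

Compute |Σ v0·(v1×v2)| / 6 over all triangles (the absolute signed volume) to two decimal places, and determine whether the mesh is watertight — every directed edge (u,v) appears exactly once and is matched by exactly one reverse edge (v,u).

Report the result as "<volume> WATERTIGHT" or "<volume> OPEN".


Per-triangle v0·(v1×v2)/6:
  t1: -0.4257
  t2: +19.2399
  t3: -0.2900
  t4: +0.4096
  t5: -1.1445
  t6: -0.1573
  t7: +2.3129
  t8: -0.9411
  t9: +5.7598
  t10: +2.1601
  t11: +0.7014
  t12: +7.1007
  t13: -1.3375
  t14: +8.1999
  t15: +4.3296
  t16: +5.2901
  t17: +2.6719
  t18: -0.2598
  t19: +0.9875
  t20: +1.0562
  t21: -2.4329
  t22: +9.5698
  t23: -0.3179
  t24: +0.1440
  t25: +2.9367
  t26: +6.1295
  t27: -1.2072
  t28: +0.2386
  t29: +3.0192
  t30: +0.6341
  t31: +0.4811
  t32: -1.0895
  t33: +4.9356
  t34: +0.3599
  t35: +1.4233
  t36: +2.5446
  t37: +1.0742
  t38: +12.5754
  t39: +10.0243
  t40: -2.4273
  t41: +8.2595
  t42: +2.4631
  t43: +0.7777
  t44: +0.9486
  t45: +1.1431
  t46: -0.0329
  t47: +4.0681
  t48: +5.7914
  t49: +3.6567
  t50: +0.3255
  t51: +2.1664
  t52: +7.2282
  t53: +0.3843
Σ = +141.4588 → |volume| = 141.46

Directed edges: 159 total; 7 unmatched, e.g. (-3.13,0.92,-5.96)→(-2.42,0.75,-6.43) → open.

141.46 OPEN


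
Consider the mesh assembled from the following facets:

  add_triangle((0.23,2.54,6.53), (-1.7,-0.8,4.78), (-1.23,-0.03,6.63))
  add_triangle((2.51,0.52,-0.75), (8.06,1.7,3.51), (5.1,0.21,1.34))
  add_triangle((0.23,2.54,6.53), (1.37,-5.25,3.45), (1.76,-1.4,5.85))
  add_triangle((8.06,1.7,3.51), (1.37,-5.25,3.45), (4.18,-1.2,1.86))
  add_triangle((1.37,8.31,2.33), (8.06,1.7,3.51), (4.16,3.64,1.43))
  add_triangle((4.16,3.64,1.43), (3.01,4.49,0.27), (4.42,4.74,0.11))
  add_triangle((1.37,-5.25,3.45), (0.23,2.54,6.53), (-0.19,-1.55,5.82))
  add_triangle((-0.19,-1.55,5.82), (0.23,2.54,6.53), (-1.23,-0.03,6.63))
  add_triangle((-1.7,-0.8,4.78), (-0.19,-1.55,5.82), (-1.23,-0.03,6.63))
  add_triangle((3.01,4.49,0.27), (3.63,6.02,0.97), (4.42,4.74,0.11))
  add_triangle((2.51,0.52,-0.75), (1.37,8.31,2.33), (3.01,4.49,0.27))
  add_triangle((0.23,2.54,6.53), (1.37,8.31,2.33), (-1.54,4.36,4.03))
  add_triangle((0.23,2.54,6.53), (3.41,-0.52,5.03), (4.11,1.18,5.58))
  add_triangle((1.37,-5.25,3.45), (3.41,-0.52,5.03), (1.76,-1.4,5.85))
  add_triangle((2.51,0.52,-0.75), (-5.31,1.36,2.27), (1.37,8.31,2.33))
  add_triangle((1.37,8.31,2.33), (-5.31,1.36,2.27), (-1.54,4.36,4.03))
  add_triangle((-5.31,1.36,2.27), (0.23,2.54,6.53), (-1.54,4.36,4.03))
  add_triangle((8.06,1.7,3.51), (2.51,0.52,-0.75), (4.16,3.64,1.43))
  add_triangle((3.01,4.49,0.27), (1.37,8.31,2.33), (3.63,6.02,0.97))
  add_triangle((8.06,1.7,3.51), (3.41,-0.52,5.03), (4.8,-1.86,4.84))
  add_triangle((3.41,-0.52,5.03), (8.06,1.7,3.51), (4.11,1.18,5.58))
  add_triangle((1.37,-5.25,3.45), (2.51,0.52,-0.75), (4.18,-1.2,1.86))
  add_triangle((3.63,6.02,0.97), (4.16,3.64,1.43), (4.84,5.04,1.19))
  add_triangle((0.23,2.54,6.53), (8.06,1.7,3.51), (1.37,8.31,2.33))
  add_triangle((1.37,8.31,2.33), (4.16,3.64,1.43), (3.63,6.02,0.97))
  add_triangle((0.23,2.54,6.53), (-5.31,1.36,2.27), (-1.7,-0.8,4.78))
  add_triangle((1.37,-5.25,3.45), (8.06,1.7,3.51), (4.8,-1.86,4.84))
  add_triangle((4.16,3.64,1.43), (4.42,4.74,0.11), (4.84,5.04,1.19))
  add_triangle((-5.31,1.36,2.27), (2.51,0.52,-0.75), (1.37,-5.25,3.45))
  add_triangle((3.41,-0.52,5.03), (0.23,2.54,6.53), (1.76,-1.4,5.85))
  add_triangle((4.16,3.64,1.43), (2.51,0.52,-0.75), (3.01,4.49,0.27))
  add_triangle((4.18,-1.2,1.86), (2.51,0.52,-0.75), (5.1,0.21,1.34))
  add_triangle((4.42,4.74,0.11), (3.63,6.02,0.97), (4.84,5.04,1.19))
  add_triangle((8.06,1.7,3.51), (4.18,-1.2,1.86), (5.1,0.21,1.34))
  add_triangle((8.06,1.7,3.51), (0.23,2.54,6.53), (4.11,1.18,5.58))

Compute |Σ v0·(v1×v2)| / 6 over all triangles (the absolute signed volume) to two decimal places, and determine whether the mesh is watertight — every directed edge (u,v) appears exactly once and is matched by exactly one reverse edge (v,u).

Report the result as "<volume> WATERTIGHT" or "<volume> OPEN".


Per-triangle v0·(v1×v2)/6:
  t1: +1.0692
  t2: +2.1322
  t3: +6.1543
  t4: +7.6838
  t5: +10.5446
  t6: -1.3513
  t7: +8.0159
  t8: +4.9531
  t9: +2.1344
  t10: +0.5121
  t11: -0.5044
  t12: +17.4667
  t13: +7.0631
  t14: +8.4033
  t15: +0.5248
  t16: +15.6107
  t17: +15.5074
  t18: +6.8446
  t19: +1.3557
  t20: +9.1013
  t21: +7.8006
  t22: +3.8618
  t23: +0.7790
  t24: +63.4796
  t25: +5.0352
  t26: +16.5696
  t27: +9.4494
  t28: +0.5000
  t29: -5.5537
  t30: +8.7435
  t31: +2.9644
  t32: +1.3741
  t33: +1.7735
  t34: +2.5096
  t35: +9.9807
Σ = +252.4888 → |volume| = 252.49

Directed edges: 105 total; 7 unmatched, e.g. (-0.19,-1.55,5.82)→(1.37,-5.25,3.45) → open.

252.49 OPEN


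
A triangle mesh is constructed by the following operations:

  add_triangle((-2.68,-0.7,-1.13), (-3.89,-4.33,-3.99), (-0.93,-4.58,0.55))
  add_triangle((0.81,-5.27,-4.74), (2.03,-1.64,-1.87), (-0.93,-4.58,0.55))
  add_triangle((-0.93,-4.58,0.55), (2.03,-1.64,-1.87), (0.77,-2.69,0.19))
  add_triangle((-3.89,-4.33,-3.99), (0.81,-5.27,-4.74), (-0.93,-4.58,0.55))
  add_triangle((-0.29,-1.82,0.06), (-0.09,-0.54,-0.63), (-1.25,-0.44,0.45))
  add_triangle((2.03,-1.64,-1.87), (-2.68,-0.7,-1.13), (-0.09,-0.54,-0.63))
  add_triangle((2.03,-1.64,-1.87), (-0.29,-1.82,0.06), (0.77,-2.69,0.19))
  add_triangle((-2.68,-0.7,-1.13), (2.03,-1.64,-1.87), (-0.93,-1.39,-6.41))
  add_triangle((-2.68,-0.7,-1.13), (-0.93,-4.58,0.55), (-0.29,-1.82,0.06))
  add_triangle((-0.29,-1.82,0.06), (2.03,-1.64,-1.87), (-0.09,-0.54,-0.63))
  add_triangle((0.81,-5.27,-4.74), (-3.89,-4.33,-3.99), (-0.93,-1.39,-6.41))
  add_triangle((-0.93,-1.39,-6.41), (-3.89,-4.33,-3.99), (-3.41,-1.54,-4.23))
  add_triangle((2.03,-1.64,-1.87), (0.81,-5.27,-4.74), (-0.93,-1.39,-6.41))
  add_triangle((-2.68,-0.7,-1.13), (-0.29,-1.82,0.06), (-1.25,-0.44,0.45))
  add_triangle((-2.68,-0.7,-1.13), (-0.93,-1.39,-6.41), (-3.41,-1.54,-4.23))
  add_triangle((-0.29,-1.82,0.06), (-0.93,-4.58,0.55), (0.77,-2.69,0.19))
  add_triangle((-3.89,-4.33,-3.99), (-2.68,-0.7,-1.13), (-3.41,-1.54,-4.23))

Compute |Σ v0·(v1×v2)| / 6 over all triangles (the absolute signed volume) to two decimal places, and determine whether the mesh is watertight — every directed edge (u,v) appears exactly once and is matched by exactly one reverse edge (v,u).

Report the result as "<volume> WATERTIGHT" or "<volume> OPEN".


68.52 OPEN

Per-triangle v0·(v1×v2)/6:
  t1: +5.9467
  t2: +6.7250
  t3: +1.8367
  t4: +18.8205
  t5: -0.2324
  t6: -0.0550
  t7: -0.7700
  t8: -4.4368
  t9: -0.3809
  t10: -0.4526
  t11: +20.5498
  t12: +8.1477
  t13: +8.4543
  t14: +0.7520
  t15: +0.3148
  t16: -0.1512
  t17: +3.4516
Σ = +68.5203 → |volume| = 68.52

Directed edges: 51 total; 3 unmatched, e.g. (-0.09,-0.54,-0.63)→(-1.25,-0.44,0.45) → open.


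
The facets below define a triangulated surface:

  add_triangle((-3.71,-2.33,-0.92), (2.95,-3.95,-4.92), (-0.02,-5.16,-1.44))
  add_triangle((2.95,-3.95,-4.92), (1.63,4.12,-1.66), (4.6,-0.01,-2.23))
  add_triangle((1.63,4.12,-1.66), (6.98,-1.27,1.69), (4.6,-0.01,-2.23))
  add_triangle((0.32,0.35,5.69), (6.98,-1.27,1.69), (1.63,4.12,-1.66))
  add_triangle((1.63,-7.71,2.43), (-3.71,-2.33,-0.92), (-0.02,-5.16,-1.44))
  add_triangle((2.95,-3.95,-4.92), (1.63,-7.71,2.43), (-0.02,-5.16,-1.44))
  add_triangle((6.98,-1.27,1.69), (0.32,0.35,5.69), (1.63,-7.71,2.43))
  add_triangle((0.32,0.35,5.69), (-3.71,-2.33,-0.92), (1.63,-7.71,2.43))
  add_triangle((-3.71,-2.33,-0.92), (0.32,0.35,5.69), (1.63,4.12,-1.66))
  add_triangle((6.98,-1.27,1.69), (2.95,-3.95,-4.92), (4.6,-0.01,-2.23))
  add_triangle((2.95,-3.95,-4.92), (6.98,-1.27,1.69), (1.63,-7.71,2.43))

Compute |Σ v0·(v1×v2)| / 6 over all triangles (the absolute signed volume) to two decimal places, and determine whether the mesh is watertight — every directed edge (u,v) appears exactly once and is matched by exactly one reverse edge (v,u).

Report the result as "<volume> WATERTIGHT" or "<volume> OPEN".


269.01 OPEN

Per-triangle v0·(v1×v2)/6:
  t1: +12.8390
  t2: +13.6627
  t3: +15.2034
  t4: +29.8126
  t5: +14.1975
  t6: +17.1336
  t7: +49.3706
  t8: +30.4860
  t9: +10.9321
  t10: +18.6976
  t11: +56.6733
Σ = +269.0082 → |volume| = 269.01

Directed edges: 33 total; 3 unmatched, e.g. (-3.71,-2.33,-0.92)→(2.95,-3.95,-4.92) → open.


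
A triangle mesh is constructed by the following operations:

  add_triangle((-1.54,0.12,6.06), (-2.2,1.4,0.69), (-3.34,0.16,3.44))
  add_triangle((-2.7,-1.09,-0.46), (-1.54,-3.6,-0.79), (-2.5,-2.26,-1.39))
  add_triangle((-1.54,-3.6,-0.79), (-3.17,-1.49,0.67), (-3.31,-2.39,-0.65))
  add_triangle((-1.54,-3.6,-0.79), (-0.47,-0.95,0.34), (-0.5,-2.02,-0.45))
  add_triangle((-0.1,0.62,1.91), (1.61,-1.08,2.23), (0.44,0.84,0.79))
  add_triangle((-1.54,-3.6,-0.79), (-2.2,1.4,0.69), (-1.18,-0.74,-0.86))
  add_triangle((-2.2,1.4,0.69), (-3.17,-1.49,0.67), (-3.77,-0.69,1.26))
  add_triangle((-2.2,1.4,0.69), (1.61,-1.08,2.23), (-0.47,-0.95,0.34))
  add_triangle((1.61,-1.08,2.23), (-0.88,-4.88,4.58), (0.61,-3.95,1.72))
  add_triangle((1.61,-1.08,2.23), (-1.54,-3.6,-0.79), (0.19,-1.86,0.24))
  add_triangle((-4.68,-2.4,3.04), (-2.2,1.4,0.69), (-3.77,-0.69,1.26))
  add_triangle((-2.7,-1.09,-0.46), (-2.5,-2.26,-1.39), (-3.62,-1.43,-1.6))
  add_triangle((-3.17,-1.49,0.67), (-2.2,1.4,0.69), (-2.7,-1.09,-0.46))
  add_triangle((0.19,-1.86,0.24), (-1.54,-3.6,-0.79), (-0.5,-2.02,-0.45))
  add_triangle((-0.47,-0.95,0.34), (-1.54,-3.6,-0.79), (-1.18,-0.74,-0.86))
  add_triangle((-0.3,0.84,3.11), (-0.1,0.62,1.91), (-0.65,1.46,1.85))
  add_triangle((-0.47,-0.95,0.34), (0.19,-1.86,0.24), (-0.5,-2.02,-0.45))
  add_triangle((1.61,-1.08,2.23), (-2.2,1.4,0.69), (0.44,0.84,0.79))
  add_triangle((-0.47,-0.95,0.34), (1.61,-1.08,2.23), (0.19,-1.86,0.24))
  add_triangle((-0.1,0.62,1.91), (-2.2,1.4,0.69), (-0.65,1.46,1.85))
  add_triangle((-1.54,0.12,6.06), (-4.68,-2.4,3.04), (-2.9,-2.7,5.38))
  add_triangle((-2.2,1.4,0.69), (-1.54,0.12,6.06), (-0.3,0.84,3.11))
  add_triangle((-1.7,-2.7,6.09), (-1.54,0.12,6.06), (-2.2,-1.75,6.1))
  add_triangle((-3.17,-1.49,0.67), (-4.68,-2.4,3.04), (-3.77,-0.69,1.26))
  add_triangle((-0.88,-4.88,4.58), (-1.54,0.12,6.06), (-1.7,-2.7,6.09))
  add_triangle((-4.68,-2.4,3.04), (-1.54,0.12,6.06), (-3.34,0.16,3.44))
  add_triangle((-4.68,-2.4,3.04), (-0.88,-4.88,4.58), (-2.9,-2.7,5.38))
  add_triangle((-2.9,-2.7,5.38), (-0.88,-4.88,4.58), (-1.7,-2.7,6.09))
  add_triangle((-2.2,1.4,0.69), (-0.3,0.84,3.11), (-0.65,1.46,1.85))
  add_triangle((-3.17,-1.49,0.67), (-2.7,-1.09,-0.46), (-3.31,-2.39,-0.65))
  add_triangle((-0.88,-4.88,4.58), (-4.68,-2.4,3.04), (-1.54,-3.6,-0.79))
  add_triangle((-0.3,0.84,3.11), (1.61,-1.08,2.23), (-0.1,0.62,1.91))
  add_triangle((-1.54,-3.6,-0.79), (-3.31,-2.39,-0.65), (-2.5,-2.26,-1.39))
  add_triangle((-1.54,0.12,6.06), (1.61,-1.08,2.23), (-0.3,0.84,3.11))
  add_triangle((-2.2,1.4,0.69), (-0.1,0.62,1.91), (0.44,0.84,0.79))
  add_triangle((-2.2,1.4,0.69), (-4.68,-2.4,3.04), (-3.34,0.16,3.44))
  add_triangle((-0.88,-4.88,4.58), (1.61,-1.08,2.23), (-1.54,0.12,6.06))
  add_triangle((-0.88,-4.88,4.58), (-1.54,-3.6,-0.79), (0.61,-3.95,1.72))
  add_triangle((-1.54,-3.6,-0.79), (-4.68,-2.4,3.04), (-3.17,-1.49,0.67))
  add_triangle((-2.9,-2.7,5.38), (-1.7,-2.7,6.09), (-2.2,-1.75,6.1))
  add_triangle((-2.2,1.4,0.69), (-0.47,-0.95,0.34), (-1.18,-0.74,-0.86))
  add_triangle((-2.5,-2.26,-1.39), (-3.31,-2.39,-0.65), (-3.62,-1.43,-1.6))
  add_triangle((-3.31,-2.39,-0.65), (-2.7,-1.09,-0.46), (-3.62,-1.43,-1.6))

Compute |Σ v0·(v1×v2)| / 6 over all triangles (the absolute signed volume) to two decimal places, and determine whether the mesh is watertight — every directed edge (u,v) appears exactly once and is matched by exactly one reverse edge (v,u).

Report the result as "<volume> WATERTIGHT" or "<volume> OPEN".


Per-triangle v0·(v1×v2)/6:
  t1: +3.2647
  t2: -0.9951
  t3: +1.5592
  t4: -0.1196
  t5: +0.5972
  t6: +1.3698
  t7: +0.4670
  t8: -1.2487
  t9: +4.2251
  t10: +0.6532
  t11: +1.6277
  t12: -0.5670
  t13: +1.3467
  t14: +0.1456
  t15: -0.3108
  t16: +0.0674
  t17: -0.1725
  t18: -1.1420
  t19: -0.4686
  t20: -0.3850
  t21: +7.2674
  t22: +2.2783
  t23: +1.5633
  t24: +1.2214
  t25: +1.5737
  t26: +6.4897
  t27: +8.2855
  t28: +4.1712
  t29: +0.7653
  t30: +0.5819
  t31: +14.9709
  t32: +0.1720
  t33: +1.1117
  t34: +2.2680
  t35: +0.5822
  t36: +3.5849
  t37: +10.6056
  t38: +5.9231
  t39: +3.2344
  t40: +1.5134
  t41: -0.6687
  t42: +0.8103
  t43: +0.4675
Σ = +88.6873 → |volume| = 88.69

Directed edges: 129 total; 9 unmatched, e.g. (-2.7,-1.09,-0.46)→(-1.54,-3.6,-0.79) → open.

88.69 OPEN


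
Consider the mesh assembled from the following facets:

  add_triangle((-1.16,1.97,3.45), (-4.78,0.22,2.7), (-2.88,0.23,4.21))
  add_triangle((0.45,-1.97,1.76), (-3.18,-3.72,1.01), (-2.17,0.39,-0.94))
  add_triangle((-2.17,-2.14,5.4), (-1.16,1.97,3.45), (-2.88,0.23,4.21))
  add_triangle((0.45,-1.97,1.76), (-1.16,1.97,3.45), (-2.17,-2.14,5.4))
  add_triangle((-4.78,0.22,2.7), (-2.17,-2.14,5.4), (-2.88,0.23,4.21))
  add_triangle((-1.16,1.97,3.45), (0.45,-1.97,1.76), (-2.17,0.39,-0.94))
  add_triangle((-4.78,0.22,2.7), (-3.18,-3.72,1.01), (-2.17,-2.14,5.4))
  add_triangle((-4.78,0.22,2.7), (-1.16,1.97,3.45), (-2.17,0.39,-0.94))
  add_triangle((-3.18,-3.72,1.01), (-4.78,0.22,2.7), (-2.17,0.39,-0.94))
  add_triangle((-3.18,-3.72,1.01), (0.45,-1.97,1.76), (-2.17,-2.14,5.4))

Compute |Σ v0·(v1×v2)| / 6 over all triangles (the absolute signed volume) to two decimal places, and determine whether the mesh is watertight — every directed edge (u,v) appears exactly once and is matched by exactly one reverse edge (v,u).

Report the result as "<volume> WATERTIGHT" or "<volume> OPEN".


Per-triangle v0·(v1×v2)/6:
  t1: +3.7274
  t2: -0.7979
  t3: +3.9556
  t4: +3.7351
  t5: +4.9336
  t6: -3.6976
  t7: +14.2606
  t8: +3.9528
  t9: +6.8526
  t10: +6.6347
Σ = +43.5569 → |volume| = 43.56

Directed edges: 30 total, each appears once with its reverse present → watertight.

43.56 WATERTIGHT


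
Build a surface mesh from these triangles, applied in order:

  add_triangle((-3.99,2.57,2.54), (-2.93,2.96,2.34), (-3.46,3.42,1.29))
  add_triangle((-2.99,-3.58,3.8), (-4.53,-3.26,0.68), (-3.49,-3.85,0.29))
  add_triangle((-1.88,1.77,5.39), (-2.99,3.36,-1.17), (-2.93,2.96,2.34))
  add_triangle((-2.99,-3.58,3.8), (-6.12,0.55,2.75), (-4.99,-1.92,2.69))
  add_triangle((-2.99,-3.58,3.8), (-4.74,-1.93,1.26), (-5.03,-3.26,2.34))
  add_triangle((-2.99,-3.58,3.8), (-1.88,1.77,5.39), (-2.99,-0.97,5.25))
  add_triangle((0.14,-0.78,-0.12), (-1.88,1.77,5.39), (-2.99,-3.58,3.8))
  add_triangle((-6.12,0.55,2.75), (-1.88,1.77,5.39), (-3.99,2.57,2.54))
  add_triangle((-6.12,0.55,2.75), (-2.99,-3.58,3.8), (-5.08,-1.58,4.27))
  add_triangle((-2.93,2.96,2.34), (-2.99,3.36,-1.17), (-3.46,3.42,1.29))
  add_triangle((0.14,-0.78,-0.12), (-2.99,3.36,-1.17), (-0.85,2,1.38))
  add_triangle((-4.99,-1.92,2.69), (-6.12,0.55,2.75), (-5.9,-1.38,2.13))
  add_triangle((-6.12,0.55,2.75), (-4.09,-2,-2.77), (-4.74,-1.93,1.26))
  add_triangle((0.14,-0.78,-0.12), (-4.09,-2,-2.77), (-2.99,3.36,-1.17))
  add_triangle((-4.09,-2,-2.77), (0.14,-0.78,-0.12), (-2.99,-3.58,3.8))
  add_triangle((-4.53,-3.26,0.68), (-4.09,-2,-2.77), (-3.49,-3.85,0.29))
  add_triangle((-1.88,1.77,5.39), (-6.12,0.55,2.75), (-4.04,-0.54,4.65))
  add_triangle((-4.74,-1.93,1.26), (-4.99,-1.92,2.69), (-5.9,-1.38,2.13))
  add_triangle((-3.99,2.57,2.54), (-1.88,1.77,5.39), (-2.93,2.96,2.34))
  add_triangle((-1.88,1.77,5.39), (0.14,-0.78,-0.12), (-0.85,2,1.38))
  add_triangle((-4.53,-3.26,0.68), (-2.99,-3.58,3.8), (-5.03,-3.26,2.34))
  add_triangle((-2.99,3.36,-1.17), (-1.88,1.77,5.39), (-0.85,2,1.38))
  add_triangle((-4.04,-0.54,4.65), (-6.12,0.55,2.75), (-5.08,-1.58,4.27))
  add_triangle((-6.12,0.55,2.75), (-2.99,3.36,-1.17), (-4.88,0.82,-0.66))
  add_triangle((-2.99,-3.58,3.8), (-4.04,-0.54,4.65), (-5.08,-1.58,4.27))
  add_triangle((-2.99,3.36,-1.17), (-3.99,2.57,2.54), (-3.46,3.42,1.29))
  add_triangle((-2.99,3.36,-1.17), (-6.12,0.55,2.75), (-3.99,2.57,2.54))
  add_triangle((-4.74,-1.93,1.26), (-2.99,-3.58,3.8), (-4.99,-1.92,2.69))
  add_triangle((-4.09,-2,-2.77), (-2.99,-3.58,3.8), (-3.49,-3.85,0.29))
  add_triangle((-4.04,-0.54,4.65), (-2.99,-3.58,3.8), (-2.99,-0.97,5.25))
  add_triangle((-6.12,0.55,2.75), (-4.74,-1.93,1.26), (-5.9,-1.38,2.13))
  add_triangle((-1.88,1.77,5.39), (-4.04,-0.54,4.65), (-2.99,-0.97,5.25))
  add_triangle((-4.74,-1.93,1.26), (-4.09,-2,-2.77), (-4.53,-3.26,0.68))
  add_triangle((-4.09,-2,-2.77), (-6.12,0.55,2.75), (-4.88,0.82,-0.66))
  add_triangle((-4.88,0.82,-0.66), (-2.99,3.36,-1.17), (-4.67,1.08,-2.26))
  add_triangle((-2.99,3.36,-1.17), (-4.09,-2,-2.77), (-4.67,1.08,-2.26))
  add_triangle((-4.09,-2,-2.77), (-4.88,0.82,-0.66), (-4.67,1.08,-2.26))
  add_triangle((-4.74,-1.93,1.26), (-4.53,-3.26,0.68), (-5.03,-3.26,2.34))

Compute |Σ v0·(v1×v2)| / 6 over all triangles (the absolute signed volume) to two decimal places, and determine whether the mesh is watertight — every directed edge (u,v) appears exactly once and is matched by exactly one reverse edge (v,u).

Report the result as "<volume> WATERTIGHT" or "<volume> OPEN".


Per-triangle v0·(v1×v2)/6:
  t1: +1.0272
  t2: +3.6386
  t3: +0.4199
  t4: +4.1766
  t5: +1.0054
  t6: +0.9974
  t7: +1.5331
  t8: +9.0324
  t9: +2.6989
  t10: +0.3752
  t11: -0.4404
  t12: +2.1314
  t13: +8.9723
  t14: +0.2116
  t15: +3.6791
  t16: +3.5861
  t17: +8.8159
  t18: +1.0516
  t19: +2.8148
  t20: -0.1089
  t21: +2.6195
  t22: +3.4819
  t23: +4.0577
  t24: +8.0173
  t25: +3.5946
  t26: +1.5646
  t27: +8.0254
  t28: +2.8104
  t29: -4.6798
  t30: +3.7352
  t31: +0.4426
  t32: +3.7004
  t33: +4.1747
  t34: +8.6821
  t35: +3.6008
  t36: +1.0072
  t37: +4.0915
  t38: +1.6234
Σ = +116.1677 → |volume| = 116.17

Directed edges: 114 total, each appears once with its reverse present → watertight.

116.17 WATERTIGHT


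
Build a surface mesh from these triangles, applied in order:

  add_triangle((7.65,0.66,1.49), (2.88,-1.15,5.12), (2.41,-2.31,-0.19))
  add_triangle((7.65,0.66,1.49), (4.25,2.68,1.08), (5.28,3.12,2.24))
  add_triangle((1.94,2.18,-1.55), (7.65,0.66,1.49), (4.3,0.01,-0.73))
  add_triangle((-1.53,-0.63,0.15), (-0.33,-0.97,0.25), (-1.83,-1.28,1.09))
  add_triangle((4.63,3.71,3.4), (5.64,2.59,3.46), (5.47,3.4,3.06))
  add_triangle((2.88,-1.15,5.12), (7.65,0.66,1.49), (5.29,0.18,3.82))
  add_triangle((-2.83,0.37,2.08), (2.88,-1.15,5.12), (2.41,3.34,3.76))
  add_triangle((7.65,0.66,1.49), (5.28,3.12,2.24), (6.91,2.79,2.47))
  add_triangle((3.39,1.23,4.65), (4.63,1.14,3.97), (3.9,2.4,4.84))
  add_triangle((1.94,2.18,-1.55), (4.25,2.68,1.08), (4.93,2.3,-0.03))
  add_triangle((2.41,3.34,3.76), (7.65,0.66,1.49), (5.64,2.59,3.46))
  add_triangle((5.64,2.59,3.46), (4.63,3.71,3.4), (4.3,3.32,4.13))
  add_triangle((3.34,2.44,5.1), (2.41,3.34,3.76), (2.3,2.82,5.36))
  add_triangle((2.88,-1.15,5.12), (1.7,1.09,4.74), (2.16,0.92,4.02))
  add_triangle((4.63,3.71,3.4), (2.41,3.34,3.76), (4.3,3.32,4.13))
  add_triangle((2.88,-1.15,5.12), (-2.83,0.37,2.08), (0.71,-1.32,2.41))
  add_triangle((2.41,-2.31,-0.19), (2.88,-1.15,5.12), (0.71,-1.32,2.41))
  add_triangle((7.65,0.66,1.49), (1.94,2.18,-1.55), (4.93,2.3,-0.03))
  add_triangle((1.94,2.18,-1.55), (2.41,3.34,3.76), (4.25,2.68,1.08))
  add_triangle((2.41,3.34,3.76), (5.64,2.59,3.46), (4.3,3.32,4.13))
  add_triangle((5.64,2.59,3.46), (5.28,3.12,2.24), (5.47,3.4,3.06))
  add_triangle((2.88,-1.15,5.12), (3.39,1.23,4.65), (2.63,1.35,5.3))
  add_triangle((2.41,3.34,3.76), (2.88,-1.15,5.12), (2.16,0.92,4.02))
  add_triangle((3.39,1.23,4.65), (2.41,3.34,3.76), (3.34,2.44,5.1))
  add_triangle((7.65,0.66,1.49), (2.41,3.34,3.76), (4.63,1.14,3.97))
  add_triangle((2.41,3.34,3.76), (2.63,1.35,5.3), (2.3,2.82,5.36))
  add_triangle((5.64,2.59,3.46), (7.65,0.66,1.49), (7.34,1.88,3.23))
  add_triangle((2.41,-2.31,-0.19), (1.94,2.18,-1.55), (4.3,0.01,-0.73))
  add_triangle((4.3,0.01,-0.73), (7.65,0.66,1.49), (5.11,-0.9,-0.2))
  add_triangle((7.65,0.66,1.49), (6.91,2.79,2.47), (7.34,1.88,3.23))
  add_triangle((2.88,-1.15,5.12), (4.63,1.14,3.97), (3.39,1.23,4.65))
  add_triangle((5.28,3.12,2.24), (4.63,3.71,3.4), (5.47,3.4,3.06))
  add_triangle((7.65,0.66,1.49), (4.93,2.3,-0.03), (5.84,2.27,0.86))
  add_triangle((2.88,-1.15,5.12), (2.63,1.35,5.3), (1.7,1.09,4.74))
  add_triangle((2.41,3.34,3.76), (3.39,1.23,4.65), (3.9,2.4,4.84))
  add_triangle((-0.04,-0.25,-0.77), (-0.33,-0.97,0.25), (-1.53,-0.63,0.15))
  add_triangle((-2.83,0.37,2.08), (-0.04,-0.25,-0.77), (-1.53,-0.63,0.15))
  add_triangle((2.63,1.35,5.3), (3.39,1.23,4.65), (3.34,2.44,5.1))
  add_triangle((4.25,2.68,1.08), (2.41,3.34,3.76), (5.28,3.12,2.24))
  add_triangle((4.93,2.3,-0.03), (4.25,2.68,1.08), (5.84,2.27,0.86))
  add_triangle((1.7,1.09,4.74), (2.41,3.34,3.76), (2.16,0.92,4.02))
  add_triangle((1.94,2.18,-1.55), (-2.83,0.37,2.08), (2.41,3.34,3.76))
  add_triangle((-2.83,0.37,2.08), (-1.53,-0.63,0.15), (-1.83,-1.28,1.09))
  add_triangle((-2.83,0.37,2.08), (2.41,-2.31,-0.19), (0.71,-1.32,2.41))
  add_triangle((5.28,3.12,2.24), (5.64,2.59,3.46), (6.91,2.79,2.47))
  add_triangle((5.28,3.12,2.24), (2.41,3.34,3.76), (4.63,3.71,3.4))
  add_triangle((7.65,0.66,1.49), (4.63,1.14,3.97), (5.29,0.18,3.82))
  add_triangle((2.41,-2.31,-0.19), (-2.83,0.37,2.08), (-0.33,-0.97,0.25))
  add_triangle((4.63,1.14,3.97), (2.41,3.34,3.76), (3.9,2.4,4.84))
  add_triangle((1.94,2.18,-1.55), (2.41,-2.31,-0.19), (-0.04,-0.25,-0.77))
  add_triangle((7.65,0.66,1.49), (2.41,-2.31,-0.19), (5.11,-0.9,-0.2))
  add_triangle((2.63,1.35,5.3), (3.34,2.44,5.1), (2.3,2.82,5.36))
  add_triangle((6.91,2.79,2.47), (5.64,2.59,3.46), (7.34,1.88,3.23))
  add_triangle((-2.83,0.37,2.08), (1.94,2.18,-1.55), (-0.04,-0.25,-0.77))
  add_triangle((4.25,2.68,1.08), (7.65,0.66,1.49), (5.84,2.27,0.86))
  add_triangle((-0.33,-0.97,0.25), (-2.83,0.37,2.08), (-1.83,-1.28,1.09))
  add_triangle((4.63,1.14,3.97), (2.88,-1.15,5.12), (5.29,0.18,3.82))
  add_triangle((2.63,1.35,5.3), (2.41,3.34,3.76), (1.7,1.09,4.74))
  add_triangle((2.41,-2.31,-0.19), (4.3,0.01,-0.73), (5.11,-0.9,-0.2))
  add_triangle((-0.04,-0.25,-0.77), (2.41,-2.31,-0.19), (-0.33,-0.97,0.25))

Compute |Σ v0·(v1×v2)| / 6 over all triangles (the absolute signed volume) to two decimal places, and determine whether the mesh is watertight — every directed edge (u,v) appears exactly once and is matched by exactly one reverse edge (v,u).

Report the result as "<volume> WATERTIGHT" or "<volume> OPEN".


Per-triangle v0·(v1×v2)/6:
  t1: +15.8119
  t2: +2.7168
  t3: +4.9097
  t4: +0.1645
  t5: +0.9074
  t6: +3.3675
  t7: +14.4939
  t8: +0.4298
  t9: +1.4804
  t10: +2.0397
  t11: -0.6055
  t12: +1.5136
  t13: +1.5740
  t14: -1.3169
  t15: +1.2500
  t16: +3.1192
  t17: +2.9686
  t18: +2.0670
  t19: +4.7671
  t20: -0.2470
  t21: +0.6408
  t22: +2.3604
  t23: -0.8204
  t24: +0.4072
  t25: +9.1456
  t26: -1.4564
  t27: -1.0745
  t28: +1.6840
  t29: +2.1297
  t30: +3.2490
  t31: +3.3094
  t32: +0.4219
  t33: +1.5666
  t34: +1.4488
  t35: +0.9626
  t36: +0.1776
  t37: +0.1956
  t38: +1.0585
  t39: +1.6253
  t40: +0.9261
  t41: -1.4082
  t42: +6.5632
  t43: +0.5985
  t44: +1.8434
  t45: +1.5162
  t46: +0.0740
  t47: +3.7152
  t48: +0.7486
  t49: +1.2891
  t50: +1.4163
  t51: +2.7100
  t52: +1.4025
  t53: +2.0204
  t54: +0.9325
  t55: +1.3863
  t56: +0.1272
  t57: +3.3230
  t58: +1.3158
  t59: +0.9645
  t60: +0.4254
Σ = +120.3336 → |volume| = 120.33

Directed edges: 180 total, each appears once with its reverse present → watertight.

120.33 WATERTIGHT


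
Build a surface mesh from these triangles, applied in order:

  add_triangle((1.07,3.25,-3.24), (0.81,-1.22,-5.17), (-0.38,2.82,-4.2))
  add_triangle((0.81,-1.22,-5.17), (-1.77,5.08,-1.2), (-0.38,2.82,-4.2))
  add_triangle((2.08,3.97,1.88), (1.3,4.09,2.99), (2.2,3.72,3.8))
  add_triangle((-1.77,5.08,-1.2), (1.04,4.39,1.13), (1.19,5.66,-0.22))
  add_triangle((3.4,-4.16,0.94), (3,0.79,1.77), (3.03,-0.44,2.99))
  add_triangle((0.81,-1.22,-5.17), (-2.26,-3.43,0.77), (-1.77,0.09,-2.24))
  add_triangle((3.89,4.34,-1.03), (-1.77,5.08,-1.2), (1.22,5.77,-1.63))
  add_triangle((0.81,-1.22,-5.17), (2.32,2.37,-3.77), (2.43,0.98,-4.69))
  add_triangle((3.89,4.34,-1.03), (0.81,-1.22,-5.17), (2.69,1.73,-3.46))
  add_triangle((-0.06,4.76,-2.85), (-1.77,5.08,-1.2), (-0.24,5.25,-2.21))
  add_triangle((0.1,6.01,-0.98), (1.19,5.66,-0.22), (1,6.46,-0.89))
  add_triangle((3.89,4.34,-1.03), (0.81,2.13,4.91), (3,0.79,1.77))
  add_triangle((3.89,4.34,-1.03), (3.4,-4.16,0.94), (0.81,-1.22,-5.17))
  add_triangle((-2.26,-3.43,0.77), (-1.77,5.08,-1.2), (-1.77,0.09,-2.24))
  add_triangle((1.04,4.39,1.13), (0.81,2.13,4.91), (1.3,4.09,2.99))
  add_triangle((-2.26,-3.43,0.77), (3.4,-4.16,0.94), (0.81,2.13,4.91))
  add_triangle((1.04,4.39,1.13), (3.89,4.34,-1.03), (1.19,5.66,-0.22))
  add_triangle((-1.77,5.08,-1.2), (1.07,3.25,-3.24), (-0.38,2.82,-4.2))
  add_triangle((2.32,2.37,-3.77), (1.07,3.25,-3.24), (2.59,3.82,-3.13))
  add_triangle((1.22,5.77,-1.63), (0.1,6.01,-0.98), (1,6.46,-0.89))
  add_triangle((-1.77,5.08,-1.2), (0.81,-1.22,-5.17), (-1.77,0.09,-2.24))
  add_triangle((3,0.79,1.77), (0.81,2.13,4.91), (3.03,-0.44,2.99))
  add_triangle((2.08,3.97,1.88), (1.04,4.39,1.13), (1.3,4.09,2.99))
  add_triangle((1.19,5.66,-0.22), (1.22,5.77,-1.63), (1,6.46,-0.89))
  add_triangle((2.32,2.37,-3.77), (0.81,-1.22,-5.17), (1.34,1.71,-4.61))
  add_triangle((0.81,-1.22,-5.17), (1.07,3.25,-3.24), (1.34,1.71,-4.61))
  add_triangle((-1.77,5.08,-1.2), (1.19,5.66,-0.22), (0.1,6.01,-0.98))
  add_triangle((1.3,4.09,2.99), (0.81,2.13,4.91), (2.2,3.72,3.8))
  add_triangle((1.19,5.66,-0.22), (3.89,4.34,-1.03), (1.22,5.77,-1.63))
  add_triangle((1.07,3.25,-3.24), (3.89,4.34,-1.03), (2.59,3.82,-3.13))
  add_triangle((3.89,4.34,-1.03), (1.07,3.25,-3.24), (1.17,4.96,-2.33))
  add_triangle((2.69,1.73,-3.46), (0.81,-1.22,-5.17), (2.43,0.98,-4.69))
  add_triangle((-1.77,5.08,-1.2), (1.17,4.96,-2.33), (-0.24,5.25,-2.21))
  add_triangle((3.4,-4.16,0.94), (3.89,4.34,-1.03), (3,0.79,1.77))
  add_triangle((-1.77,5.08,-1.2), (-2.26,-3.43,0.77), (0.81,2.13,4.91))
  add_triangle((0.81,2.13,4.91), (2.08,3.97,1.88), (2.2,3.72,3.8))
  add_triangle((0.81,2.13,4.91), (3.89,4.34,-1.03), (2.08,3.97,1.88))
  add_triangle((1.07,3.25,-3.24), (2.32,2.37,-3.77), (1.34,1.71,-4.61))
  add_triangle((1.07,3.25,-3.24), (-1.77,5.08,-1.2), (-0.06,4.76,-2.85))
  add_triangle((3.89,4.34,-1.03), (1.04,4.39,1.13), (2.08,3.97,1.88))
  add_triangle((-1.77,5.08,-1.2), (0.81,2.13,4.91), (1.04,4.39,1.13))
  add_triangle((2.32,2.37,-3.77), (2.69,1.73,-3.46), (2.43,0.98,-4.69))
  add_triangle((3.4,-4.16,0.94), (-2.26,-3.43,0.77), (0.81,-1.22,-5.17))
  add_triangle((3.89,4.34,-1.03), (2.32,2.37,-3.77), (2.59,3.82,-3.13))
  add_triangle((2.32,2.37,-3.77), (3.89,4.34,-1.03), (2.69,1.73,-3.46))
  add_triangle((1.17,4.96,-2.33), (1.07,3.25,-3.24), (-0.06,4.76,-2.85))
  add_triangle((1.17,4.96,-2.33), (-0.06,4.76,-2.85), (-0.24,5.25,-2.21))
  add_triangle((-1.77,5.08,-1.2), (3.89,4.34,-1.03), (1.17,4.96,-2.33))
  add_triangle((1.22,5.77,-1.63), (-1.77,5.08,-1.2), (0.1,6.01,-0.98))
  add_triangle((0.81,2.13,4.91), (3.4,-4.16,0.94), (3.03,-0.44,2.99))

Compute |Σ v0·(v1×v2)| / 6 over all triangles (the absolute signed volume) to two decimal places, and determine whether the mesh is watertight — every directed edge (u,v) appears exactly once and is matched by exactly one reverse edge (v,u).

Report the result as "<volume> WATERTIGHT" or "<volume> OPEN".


Per-triangle v0·(v1×v2)/6:
  t1: +5.4376
  t2: +1.6329
  t3: +1.3117
  t4: +3.3714
  t5: +3.6988
  t6: +7.7409
  t7: -1.2081
  t8: +1.6519
  t9: -0.3008
  t10: +1.0093
  t11: +0.4491
  t12: +10.5342
  t13: +28.0865
  t14: +6.4313
  t15: +0.6237
  t16: +18.9178
  t17: +3.7483
  t18: +5.3283
  t19: +1.5813
  t20: +0.8000
  t21: +8.7578
  t22: +3.8955
  t23: +1.4073
  t24: +0.4791
  t25: +2.4341
  t26: +0.7811
  t27: +0.8978
  t28: +2.2278
  t29: +3.9428
  t30: +1.4750
  t31: +4.3125
  t32: +0.1424
  t33: +0.8212
  t34: +10.1720
  t35: +15.7823
  t36: -1.0606
  t37: +3.5473
  t38: +1.8307
  t39: +0.1283
  t40: +3.5869
  t41: +8.9290
  t42: +0.8211
  t43: +19.1169
  t44: +2.2496
  t45: +2.2117
  t46: +1.8292
  t47: +1.0009
  t48: +5.2863
  t49: +1.6986
  t50: +4.8695
Σ = +214.4202 → |volume| = 214.42

Directed edges: 150 total, each appears once with its reverse present → watertight.

214.42 WATERTIGHT
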